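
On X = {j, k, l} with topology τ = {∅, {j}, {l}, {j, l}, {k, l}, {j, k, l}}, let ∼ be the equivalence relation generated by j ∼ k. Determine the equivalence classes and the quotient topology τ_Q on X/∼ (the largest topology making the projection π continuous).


X/∼ = {[j=k], [l]}; |τ_Q| = 3.

Equivalence classes: [j=k], [l].
Quotient map π: X → X/∼ sends j ↦ [j=k], k ↦ [j=k], l ↦ [l].
For each subset V ⊆ X/∼, compute π^{-1}(V) ⊆ X and check whether π^{-1}(V) ∈ τ. V is open in τ_Q iff π^{-1}(V) ∈ τ.
  V = {}: π^{-1}(V) = ∅ ∈ τ ✓.
  V = {[j=k]}: π^{-1}(V) = {j, k} ∉ τ ✗.
  V = {[l]}: π^{-1}(V) = {l} ∈ τ ✓.
  V = {[j=k], [l]}: π^{-1}(V) = {j, k, l} ∈ τ ✓.
Open sets in the quotient: τ_Q = {{}, {[l]}, {[j=k], [l]}} (3 elements).


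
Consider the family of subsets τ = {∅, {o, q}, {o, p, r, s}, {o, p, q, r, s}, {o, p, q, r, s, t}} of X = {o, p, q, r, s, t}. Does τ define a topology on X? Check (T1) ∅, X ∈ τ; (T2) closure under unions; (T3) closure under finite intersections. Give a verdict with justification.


τ is NOT a topology on X.

Axiom (T1): ∅ ∈ τ? Yes; X ∈ τ? Yes.
Axiom (T2/T3): check pairwise unions and intersections of members of τ.
Counterexample for (T3): {o, q} ∩ {o, p, r, s} = {o} ∉ τ. Therefore τ is NOT a topology.


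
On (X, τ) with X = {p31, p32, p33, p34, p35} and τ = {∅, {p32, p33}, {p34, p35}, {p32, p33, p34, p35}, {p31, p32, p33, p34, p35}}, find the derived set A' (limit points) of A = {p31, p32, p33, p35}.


A' = {p31, p32, p33, p34}

For each x ∈ X, list the open sets U ∈ τ with x ∈ U, then check whether U ∩ (A ∖ {x}) ≠ ∅ for every such U.
  x = p31: opens ∋ x are {p31, p32, p33, p34, p35}; each meets A ∖ {p31}, so x IS a limit point.
  x = p32: opens ∋ x are {p32, p33}, {p32, p33, p34, p35}, {p31, p32, p33, p34, p35}; each meets A ∖ {p32}, so x IS a limit point.
  x = p33: opens ∋ x are {p32, p33}, {p32, p33, p34, p35}, {p31, p32, p33, p34, p35}; each meets A ∖ {p33}, so x IS a limit point.
  x = p34: opens ∋ x are {p34, p35}, {p32, p33, p34, p35}, {p31, p32, p33, p34, p35}; each meets A ∖ {p34}, so x IS a limit point.
  x = p35: open {p34, p35} ∋ x has {p34, p35} ∩ (A ∖ {p35}) = ∅, so x is NOT a limit point.
Collecting: A' = {p31, p32, p33, p34}.


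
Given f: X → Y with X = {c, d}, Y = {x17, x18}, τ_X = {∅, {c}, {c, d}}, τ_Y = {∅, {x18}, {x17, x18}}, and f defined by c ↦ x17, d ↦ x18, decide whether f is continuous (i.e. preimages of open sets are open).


f is NOT continuous.

Compute f^{-1}(U) for each U ∈ τ_Y:
  U = ∅: f^{-1}(U) = ∅ ∈ τ_X ✓.
  U = {x18}: f^{-1}(U) = {d} ∉ τ_X ✗.
  U = {x17, x18}: f^{-1}(U) = {c, d} ∈ τ_X ✓.
Found U = {x18} with f^{-1}(U) = {d} not in τ_X. Therefore f is NOT continuous.


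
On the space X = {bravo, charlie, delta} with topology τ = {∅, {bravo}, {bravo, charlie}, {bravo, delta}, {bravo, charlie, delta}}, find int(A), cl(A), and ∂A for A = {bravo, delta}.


int(A) = {bravo, delta}, cl(A) = {bravo, charlie, delta}, ∂A = {charlie}.

Closed sets in (X, τ) are complements of opens:
  closed(X, τ) = {∅, {charlie}, {delta}, {charlie, delta}, {bravo, charlie, delta}}.
int(A) = ⋃ {U ∈ τ : U ⊆ A}. Opens contained in A: ∅, {bravo}, {bravo, delta}.
Taking the union of these: int(A) = {bravo, delta}.
cl(A) = ⋂ {C closed : A ⊆ C}. Closed sets containing A: {bravo, charlie, delta}.
Intersecting these: cl(A) = {bravo, charlie, delta}.
∂A = cl(A) ∖ int(A) = {bravo, charlie, delta} ∖ {bravo, delta} = {charlie}.


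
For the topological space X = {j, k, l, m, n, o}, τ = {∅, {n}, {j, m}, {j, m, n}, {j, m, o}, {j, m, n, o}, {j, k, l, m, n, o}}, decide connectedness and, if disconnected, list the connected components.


(X, τ) is connected.

Find clopen sets (U ∈ τ with X ∖ U ∈ τ):
  U = ∅, X ∖ U = {j, k, l, m, n, o} — both open, so U is clopen.
  U = {j, k, l, m, n, o}, X ∖ U = ∅ — both open, so U is clopen.
Only trivial clopens (∅ and X) exist, so (X, τ) is connected.
Compute connected components by grouping points that agree on all clopens:
  component: {j, k, l, m, n, o}


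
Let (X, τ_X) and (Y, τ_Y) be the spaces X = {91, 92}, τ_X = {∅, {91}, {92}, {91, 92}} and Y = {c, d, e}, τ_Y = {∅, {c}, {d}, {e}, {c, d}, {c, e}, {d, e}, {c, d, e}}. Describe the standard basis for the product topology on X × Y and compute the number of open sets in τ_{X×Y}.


Basis B = {∅ × ∅, {91} × {c}, {91} × {d}, {91} × {e}, {92} × {c}, {92} × {d}, {92} × {e}, {91} × {c, d}, {91} × {c, e}, {91, 92} × {c}, {91} × {d, e}, {91, 92} × {d}, {91, 92} × {e}, {92} × {c, d}, {92} × {c, e}, {92} × {d, e}, {91} × {c, d, e}, {92} × {c, d, e}, {91, 92} × {c, d}, {91, 92} × {c, e}, {91, 92} × {d, e}, {91, 92} × {c, d, e}}; |τ_{X×Y}| = 64.

Enumerate products U × V with U ∈ τ_X, V ∈ τ_Y (deduplicated):
  ∅ × ∅ = {} (∅)
  {91} × {c} = {(91,c)}
  {91} × {d} = {(91,d)}
  {91} × {e} = {(91,e)}
  {92} × {c} = {(92,c)}
  {92} × {d} = {(92,d)}
  {92} × {e} = {(92,e)}
  {91} × {c, d} = {(91,c), (91,d)}
  {91} × {c, e} = {(91,c), (91,e)}
  {91, 92} × {c} = {(91,c), (92,c)}
  {91} × {d, e} = {(91,d), (91,e)}
  {91, 92} × {d} = {(91,d), (92,d)}
  {91, 92} × {e} = {(91,e), (92,e)}
  {92} × {c, d} = {(92,c), (92,d)}
  {92} × {c, e} = {(92,c), (92,e)}
  {92} × {d, e} = {(92,d), (92,e)}
  {91} × {c, d, e} = {(91,c), (91,d), (91,e)}
  {92} × {c, d, e} = {(92,c), (92,d), (92,e)}
  {91, 92} × {c, d} = {(91,c), (91,d), (92,c), (92,d)}
  {91, 92} × {c, e} = {(91,c), (91,e), (92,c), (92,e)}
  {91, 92} × {d, e} = {(91,d), (91,e), (92,d), (92,e)}
  {91, 92} × {c, d, e} = {(91,c), (91,d), (91,e), (92,c), (92,d), (92,e)}
These 22 distinct sets form the basis B.
Close under arbitrary unions to get τ_{X×Y}; counting gives |τ_{X×Y}| = 64.


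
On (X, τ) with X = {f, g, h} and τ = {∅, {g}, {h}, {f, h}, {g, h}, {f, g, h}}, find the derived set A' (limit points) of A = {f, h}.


A' = {f}

For each x ∈ X, list the open sets U ∈ τ with x ∈ U, then check whether U ∩ (A ∖ {x}) ≠ ∅ for every such U.
  x = f: opens ∋ x are {f, h}, {f, g, h}; each meets A ∖ {f}, so x IS a limit point.
  x = g: open {g} ∋ x has {g} ∩ (A ∖ {g}) = ∅, so x is NOT a limit point.
  x = h: open {h} ∋ x has {h} ∩ (A ∖ {h}) = ∅, so x is NOT a limit point.
Collecting: A' = {f}.


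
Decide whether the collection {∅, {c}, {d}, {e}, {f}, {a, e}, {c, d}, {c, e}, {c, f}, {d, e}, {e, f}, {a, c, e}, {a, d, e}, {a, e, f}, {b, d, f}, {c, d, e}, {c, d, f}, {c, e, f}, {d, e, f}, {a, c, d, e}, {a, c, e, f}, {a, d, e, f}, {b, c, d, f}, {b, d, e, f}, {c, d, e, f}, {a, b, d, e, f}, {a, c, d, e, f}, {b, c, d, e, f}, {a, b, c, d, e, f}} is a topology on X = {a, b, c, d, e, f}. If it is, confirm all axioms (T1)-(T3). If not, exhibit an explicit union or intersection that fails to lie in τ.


τ is NOT a topology on X.

Axiom (T1): ∅ ∈ τ? Yes; X ∈ τ? Yes.
Axiom (T2/T3): check pairwise unions and intersections of members of τ.
Counterexample for (T2): {d} ∪ {f} = {d, f} ∉ τ. Therefore τ is NOT a topology.


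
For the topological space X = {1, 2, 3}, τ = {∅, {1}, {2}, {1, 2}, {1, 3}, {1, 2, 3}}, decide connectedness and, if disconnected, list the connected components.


(X, τ) is disconnected; components = [{2}, {1, 3}].

Find clopen sets (U ∈ τ with X ∖ U ∈ τ):
  U = ∅, X ∖ U = {1, 2, 3} — both open, so U is clopen.
  U = {2}, X ∖ U = {1, 3} — both open, so U is clopen.
  U = {1, 3}, X ∖ U = {2} — both open, so U is clopen.
  U = {1, 2, 3}, X ∖ U = ∅ — both open, so U is clopen.
Nontrivial clopen(s) exist: e.g. {2}. So (X, τ) is disconnected.
Compute connected components by grouping points that agree on all clopens:
  component: {2}
  component: {1, 3}


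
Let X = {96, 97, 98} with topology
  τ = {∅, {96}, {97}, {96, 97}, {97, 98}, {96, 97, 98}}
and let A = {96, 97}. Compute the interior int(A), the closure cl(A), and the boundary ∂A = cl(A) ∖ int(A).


int(A) = {96, 97}, cl(A) = {96, 97, 98}, ∂A = {98}.

Closed sets in (X, τ) are complements of opens:
  closed(X, τ) = {∅, {96}, {98}, {96, 98}, {97, 98}, {96, 97, 98}}.
int(A) = ⋃ {U ∈ τ : U ⊆ A}. Opens contained in A: ∅, {96}, {97}, {96, 97}.
Taking the union of these: int(A) = {96, 97}.
cl(A) = ⋂ {C closed : A ⊆ C}. Closed sets containing A: {96, 97, 98}.
Intersecting these: cl(A) = {96, 97, 98}.
∂A = cl(A) ∖ int(A) = {96, 97, 98} ∖ {96, 97} = {98}.


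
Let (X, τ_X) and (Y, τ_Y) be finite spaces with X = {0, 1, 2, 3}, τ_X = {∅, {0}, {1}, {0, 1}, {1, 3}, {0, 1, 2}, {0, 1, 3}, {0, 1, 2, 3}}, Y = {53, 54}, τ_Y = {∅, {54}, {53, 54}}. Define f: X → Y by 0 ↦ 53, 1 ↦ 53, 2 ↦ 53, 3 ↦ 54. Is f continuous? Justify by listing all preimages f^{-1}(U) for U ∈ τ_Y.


f is NOT continuous.

Compute f^{-1}(U) for each U ∈ τ_Y:
  U = ∅: f^{-1}(U) = ∅ ∈ τ_X ✓.
  U = {54}: f^{-1}(U) = {3} ∉ τ_X ✗.
  U = {53, 54}: f^{-1}(U) = {0, 1, 2, 3} ∈ τ_X ✓.
Found U = {54} with f^{-1}(U) = {3} not in τ_X. Therefore f is NOT continuous.


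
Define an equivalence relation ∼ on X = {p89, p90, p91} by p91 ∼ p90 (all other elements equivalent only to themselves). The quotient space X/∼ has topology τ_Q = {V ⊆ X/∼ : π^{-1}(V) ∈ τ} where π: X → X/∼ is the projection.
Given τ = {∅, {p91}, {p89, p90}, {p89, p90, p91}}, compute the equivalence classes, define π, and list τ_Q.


X/∼ = {[p89], [p90=p91]}; |τ_Q| = 2.

Equivalence classes: [p89], [p90=p91].
Quotient map π: X → X/∼ sends p89 ↦ [p89], p90 ↦ [p90=p91], p91 ↦ [p90=p91].
For each subset V ⊆ X/∼, compute π^{-1}(V) ⊆ X and check whether π^{-1}(V) ∈ τ. V is open in τ_Q iff π^{-1}(V) ∈ τ.
  V = {}: π^{-1}(V) = ∅ ∈ τ ✓.
  V = {[p89]}: π^{-1}(V) = {p89} ∉ τ ✗.
  V = {[p90=p91]}: π^{-1}(V) = {p90, p91} ∉ τ ✗.
  V = {[p89], [p90=p91]}: π^{-1}(V) = {p89, p90, p91} ∈ τ ✓.
Open sets in the quotient: τ_Q = {{}, {[p89], [p90=p91]}} (2 elements).


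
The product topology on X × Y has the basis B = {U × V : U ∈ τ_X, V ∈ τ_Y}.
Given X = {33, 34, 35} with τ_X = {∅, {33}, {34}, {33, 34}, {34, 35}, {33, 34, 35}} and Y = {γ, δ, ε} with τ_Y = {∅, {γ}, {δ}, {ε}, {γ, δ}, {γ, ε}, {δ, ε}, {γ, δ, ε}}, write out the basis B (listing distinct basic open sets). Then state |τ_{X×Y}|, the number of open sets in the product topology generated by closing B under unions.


Basis B = {∅ × ∅, {33} × {γ}, {33} × {δ}, {33} × {ε}, {34} × {γ}, {34} × {δ}, {34} × {ε}, {33} × {γ, δ}, {33} × {γ, ε}, {33, 34} × {γ}, {33} × {δ, ε}, {33, 34} × {δ}, {33, 34} × {ε}, {34} × {γ, δ}, {34} × {γ, ε}, {34, 35} × {γ}, {34} × {δ, ε}, {34, 35} × {δ}, {34, 35} × {ε}, {33} × {γ, δ, ε}, {33, 34, 35} × {γ}, {33, 34, 35} × {δ}, {33, 34, 35} × {ε}, {34} × {γ, δ, ε}, {33, 34} × {γ, δ}, {33, 34} × {γ, ε}, {33, 34} × {δ, ε}, {34, 35} × {γ, δ}, {34, 35} × {γ, ε}, {34, 35} × {δ, ε}, {33, 34} × {γ, δ, ε}, {33, 34, 35} × {γ, δ}, {33, 34, 35} × {γ, ε}, {33, 34, 35} × {δ, ε}, {34, 35} × {γ, δ, ε}, {33, 34, 35} × {γ, δ, ε}}; |τ_{X×Y}| = 216.

Enumerate products U × V with U ∈ τ_X, V ∈ τ_Y (deduplicated):
  ∅ × ∅ = {} (∅)
  {33} × {γ} = {(33,γ)}
  {33} × {δ} = {(33,δ)}
  {33} × {ε} = {(33,ε)}
  {34} × {γ} = {(34,γ)}
  {34} × {δ} = {(34,δ)}
  {34} × {ε} = {(34,ε)}
  {33} × {γ, δ} = {(33,γ), (33,δ)}
  {33} × {γ, ε} = {(33,γ), (33,ε)}
  {33, 34} × {γ} = {(33,γ), (34,γ)}
  {33} × {δ, ε} = {(33,δ), (33,ε)}
  {33, 34} × {δ} = {(33,δ), (34,δ)}
  {33, 34} × {ε} = {(33,ε), (34,ε)}
  {34} × {γ, δ} = {(34,γ), (34,δ)}
  {34} × {γ, ε} = {(34,γ), (34,ε)}
  {34, 35} × {γ} = {(34,γ), (35,γ)}
  {34} × {δ, ε} = {(34,δ), (34,ε)}
  {34, 35} × {δ} = {(34,δ), (35,δ)}
  {34, 35} × {ε} = {(34,ε), (35,ε)}
  {33} × {γ, δ, ε} = {(33,γ), (33,δ), (33,ε)}
  {33, 34, 35} × {γ} = {(33,γ), (34,γ), (35,γ)}
  {33, 34, 35} × {δ} = {(33,δ), (34,δ), (35,δ)}
  {33, 34, 35} × {ε} = {(33,ε), (34,ε), (35,ε)}
  {34} × {γ, δ, ε} = {(34,γ), (34,δ), (34,ε)}
  {33, 34} × {γ, δ} = {(33,γ), (33,δ), (34,γ), (34,δ)}
  {33, 34} × {γ, ε} = {(33,γ), (33,ε), (34,γ), (34,ε)}
  {33, 34} × {δ, ε} = {(33,δ), (33,ε), (34,δ), (34,ε)}
  {34, 35} × {γ, δ} = {(34,γ), (34,δ), (35,γ), (35,δ)}
  {34, 35} × {γ, ε} = {(34,γ), (34,ε), (35,γ), (35,ε)}
  {34, 35} × {δ, ε} = {(34,δ), (34,ε), (35,δ), (35,ε)}
  {33, 34} × {γ, δ, ε} = {(33,γ), (33,δ), (33,ε), (34,γ), (34,δ), (34,ε)}
  {33, 34, 35} × {γ, δ} = {(33,γ), (33,δ), (34,γ), (34,δ), (35,γ), (35,δ)}
  {33, 34, 35} × {γ, ε} = {(33,γ), (33,ε), (34,γ), (34,ε), (35,γ), (35,ε)}
  {33, 34, 35} × {δ, ε} = {(33,δ), (33,ε), (34,δ), (34,ε), (35,δ), (35,ε)}
  {34, 35} × {γ, δ, ε} = {(34,γ), (34,δ), (34,ε), (35,γ), (35,δ), (35,ε)}
  {33, 34, 35} × {γ, δ, ε} = {(33,γ), (33,δ), (33,ε), (34,γ), (34,δ), (34,ε), (35,γ), (35,δ), (35,ε)}
These 36 distinct sets form the basis B.
Close under arbitrary unions to get τ_{X×Y}; counting gives |τ_{X×Y}| = 216.


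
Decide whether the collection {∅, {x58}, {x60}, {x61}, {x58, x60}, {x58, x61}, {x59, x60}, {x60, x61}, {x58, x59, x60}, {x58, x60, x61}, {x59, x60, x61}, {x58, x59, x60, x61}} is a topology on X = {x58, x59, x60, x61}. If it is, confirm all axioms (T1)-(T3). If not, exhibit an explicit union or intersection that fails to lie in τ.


τ IS a topology on X.

Axiom (T1): ∅ ∈ τ? Yes; X ∈ τ? Yes.
Axiom (T2/T3): check pairwise unions and intersections of members of τ.
All pairwise intersections and unions checked — each lies in τ. Therefore τ satisfies (T1), (T2), (T3): it IS a topology on X.


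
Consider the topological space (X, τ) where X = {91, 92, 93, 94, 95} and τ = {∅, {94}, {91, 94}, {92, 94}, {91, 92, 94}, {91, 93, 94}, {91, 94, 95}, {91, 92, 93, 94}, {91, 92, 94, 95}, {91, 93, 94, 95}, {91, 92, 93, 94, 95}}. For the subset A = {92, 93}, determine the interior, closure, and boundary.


int(A) = ∅, cl(A) = {92, 93}, ∂A = {92, 93}.

Closed sets in (X, τ) are complements of opens:
  closed(X, τ) = {∅, {92}, {93}, {95}, {92, 93}, {92, 95}, {93, 95}, {91, 93, 95}, {92, 93, 95}, {91, 92, 93, 95}, {91, 92, 93, 94, 95}}.
int(A) = ⋃ {U ∈ τ : U ⊆ A}. Opens contained in A: ∅.
Taking the union of these: int(A) = ∅.
cl(A) = ⋂ {C closed : A ⊆ C}. Closed sets containing A: {92, 93}, {92, 93, 95}, {91, 92, 93, 95}, {91, 92, 93, 94, 95}.
Intersecting these: cl(A) = {92, 93}.
∂A = cl(A) ∖ int(A) = {92, 93} ∖ ∅ = {92, 93}.


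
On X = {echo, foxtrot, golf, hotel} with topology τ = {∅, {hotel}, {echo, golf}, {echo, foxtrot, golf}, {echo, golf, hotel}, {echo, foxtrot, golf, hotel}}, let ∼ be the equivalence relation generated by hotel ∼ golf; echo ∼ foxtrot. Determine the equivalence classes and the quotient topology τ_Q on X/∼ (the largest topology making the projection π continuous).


X/∼ = {[echo=foxtrot], [golf=hotel]}; |τ_Q| = 2.

Equivalence classes: [echo=foxtrot], [golf=hotel].
Quotient map π: X → X/∼ sends echo ↦ [echo=foxtrot], foxtrot ↦ [echo=foxtrot], golf ↦ [golf=hotel], hotel ↦ [golf=hotel].
For each subset V ⊆ X/∼, compute π^{-1}(V) ⊆ X and check whether π^{-1}(V) ∈ τ. V is open in τ_Q iff π^{-1}(V) ∈ τ.
  V = {}: π^{-1}(V) = ∅ ∈ τ ✓.
  V = {[echo=foxtrot]}: π^{-1}(V) = {echo, foxtrot} ∉ τ ✗.
  V = {[golf=hotel]}: π^{-1}(V) = {golf, hotel} ∉ τ ✗.
  V = {[echo=foxtrot], [golf=hotel]}: π^{-1}(V) = {echo, foxtrot, golf, hotel} ∈ τ ✓.
Open sets in the quotient: τ_Q = {{}, {[echo=foxtrot], [golf=hotel]}} (2 elements).


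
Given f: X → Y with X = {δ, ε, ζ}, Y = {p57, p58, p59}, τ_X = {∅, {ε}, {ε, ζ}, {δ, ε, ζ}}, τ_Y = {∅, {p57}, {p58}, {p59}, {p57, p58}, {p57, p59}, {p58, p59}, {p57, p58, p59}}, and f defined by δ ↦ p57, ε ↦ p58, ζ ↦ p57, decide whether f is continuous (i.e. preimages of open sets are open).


f is NOT continuous.

Compute f^{-1}(U) for each U ∈ τ_Y:
  U = ∅: f^{-1}(U) = ∅ ∈ τ_X ✓.
  U = {p57}: f^{-1}(U) = {δ, ζ} ∉ τ_X ✗.
  U = {p58}: f^{-1}(U) = {ε} ∈ τ_X ✓.
  U = {p59}: f^{-1}(U) = ∅ ∈ τ_X ✓.
  U = {p57, p58}: f^{-1}(U) = {δ, ε, ζ} ∈ τ_X ✓.
  U = {p57, p59}: f^{-1}(U) = {δ, ζ} ∉ τ_X ✗.
  U = {p58, p59}: f^{-1}(U) = {ε} ∈ τ_X ✓.
  U = {p57, p58, p59}: f^{-1}(U) = {δ, ε, ζ} ∈ τ_X ✓.
Found U = {p57} with f^{-1}(U) = {δ, ζ} not in τ_X. Therefore f is NOT continuous.


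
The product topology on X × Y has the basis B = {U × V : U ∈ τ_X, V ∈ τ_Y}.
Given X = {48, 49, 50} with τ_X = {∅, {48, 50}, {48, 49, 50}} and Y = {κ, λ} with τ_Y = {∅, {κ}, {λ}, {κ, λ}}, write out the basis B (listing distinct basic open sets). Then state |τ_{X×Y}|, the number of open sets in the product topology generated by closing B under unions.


Basis B = {∅ × ∅, {48, 50} × {κ}, {48, 50} × {λ}, {48, 49, 50} × {κ}, {48, 49, 50} × {λ}, {48, 50} × {κ, λ}, {48, 49, 50} × {κ, λ}}; |τ_{X×Y}| = 9.

Enumerate products U × V with U ∈ τ_X, V ∈ τ_Y (deduplicated):
  ∅ × ∅ = {} (∅)
  {48, 50} × {κ} = {(48,κ), (50,κ)}
  {48, 50} × {λ} = {(48,λ), (50,λ)}
  {48, 49, 50} × {κ} = {(48,κ), (49,κ), (50,κ)}
  {48, 49, 50} × {λ} = {(48,λ), (49,λ), (50,λ)}
  {48, 50} × {κ, λ} = {(48,κ), (48,λ), (50,κ), (50,λ)}
  {48, 49, 50} × {κ, λ} = {(48,κ), (48,λ), (49,κ), (49,λ), (50,κ), (50,λ)}
These 7 distinct sets form the basis B.
Close under arbitrary unions to get τ_{X×Y}; counting gives |τ_{X×Y}| = 9.


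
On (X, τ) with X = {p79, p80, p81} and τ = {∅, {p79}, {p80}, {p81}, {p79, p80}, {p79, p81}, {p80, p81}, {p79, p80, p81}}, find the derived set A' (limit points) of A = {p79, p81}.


A' = ∅

For each x ∈ X, list the open sets U ∈ τ with x ∈ U, then check whether U ∩ (A ∖ {x}) ≠ ∅ for every such U.
  x = p79: open {p79} ∋ x has {p79} ∩ (A ∖ {p79}) = ∅, so x is NOT a limit point.
  x = p80: open {p80} ∋ x has {p80} ∩ (A ∖ {p80}) = ∅, so x is NOT a limit point.
  x = p81: open {p81} ∋ x has {p81} ∩ (A ∖ {p81}) = ∅, so x is NOT a limit point.
Collecting: A' = ∅.


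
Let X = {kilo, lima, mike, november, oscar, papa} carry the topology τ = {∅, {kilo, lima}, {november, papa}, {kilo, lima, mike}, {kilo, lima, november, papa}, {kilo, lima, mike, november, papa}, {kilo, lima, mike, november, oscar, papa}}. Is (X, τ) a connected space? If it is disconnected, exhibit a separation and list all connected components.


(X, τ) is connected.

Find clopen sets (U ∈ τ with X ∖ U ∈ τ):
  U = ∅, X ∖ U = {kilo, lima, mike, november, oscar, papa} — both open, so U is clopen.
  U = {kilo, lima, mike, november, oscar, papa}, X ∖ U = ∅ — both open, so U is clopen.
Only trivial clopens (∅ and X) exist, so (X, τ) is connected.
Compute connected components by grouping points that agree on all clopens:
  component: {kilo, lima, mike, november, oscar, papa}


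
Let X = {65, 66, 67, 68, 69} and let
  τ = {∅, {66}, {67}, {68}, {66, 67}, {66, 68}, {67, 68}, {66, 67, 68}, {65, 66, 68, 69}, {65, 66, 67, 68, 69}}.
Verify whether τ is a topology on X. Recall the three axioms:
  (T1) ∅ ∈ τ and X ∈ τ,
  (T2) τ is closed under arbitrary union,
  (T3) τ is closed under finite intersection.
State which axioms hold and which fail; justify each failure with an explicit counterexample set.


τ IS a topology on X.

Axiom (T1): ∅ ∈ τ? Yes; X ∈ τ? Yes.
Axiom (T2/T3): check pairwise unions and intersections of members of τ.
All pairwise intersections and unions checked — each lies in τ. Therefore τ satisfies (T1), (T2), (T3): it IS a topology on X.


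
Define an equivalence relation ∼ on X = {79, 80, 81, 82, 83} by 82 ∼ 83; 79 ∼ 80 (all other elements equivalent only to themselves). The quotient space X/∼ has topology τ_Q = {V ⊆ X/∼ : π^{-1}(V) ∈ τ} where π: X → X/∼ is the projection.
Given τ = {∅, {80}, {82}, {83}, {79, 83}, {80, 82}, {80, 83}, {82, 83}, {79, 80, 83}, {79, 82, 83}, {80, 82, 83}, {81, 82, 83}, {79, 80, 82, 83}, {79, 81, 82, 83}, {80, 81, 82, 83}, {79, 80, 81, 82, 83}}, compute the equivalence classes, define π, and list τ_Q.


X/∼ = {[79=80], [81], [82=83]}; |τ_Q| = 5.

Equivalence classes: [79=80], [81], [82=83].
Quotient map π: X → X/∼ sends 79 ↦ [79=80], 80 ↦ [79=80], 81 ↦ [81], 82 ↦ [82=83], 83 ↦ [82=83].
For each subset V ⊆ X/∼, compute π^{-1}(V) ⊆ X and check whether π^{-1}(V) ∈ τ. V is open in τ_Q iff π^{-1}(V) ∈ τ.
  V = {}: π^{-1}(V) = ∅ ∈ τ ✓.
  V = {[79=80]}: π^{-1}(V) = {79, 80} ∉ τ ✗.
  V = {[81]}: π^{-1}(V) = {81} ∉ τ ✗.
  V = {[79=80], [81]}: π^{-1}(V) = {79, 80, 81} ∉ τ ✗.
  V = {[82=83]}: π^{-1}(V) = {82, 83} ∈ τ ✓.
  V = {[79=80], [82=83]}: π^{-1}(V) = {79, 80, 82, 83} ∈ τ ✓.
  V = {[81], [82=83]}: π^{-1}(V) = {81, 82, 83} ∈ τ ✓.
  V = {[79=80], [81], [82=83]}: π^{-1}(V) = {79, 80, 81, 82, 83} ∈ τ ✓.
Open sets in the quotient: τ_Q = {{}, {[82=83]}, {[79=80], [82=83]}, {[81], [82=83]}, {[79=80], [81], [82=83]}} (5 elements).


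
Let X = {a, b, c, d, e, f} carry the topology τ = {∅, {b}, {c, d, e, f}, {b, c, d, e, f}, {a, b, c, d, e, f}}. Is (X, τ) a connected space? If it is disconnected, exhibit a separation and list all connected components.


(X, τ) is connected.

Find clopen sets (U ∈ τ with X ∖ U ∈ τ):
  U = ∅, X ∖ U = {a, b, c, d, e, f} — both open, so U is clopen.
  U = {a, b, c, d, e, f}, X ∖ U = ∅ — both open, so U is clopen.
Only trivial clopens (∅ and X) exist, so (X, τ) is connected.
Compute connected components by grouping points that agree on all clopens:
  component: {a, b, c, d, e, f}


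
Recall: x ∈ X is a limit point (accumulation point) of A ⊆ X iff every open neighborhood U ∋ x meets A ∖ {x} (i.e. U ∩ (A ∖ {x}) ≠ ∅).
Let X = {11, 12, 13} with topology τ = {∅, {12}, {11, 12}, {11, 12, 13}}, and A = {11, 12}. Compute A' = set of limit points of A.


A' = {11, 13}

For each x ∈ X, list the open sets U ∈ τ with x ∈ U, then check whether U ∩ (A ∖ {x}) ≠ ∅ for every such U.
  x = 11: opens ∋ x are {11, 12}, {11, 12, 13}; each meets A ∖ {11}, so x IS a limit point.
  x = 12: open {12} ∋ x has {12} ∩ (A ∖ {12}) = ∅, so x is NOT a limit point.
  x = 13: opens ∋ x are {11, 12, 13}; each meets A ∖ {13}, so x IS a limit point.
Collecting: A' = {11, 13}.


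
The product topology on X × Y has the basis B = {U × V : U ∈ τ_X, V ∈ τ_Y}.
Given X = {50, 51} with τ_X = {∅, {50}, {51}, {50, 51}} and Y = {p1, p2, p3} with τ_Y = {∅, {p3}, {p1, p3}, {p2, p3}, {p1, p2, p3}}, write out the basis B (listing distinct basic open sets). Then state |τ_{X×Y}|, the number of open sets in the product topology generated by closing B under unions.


Basis B = {∅ × ∅, {50} × {p3}, {51} × {p3}, {50} × {p1, p3}, {50} × {p2, p3}, {50, 51} × {p3}, {51} × {p1, p3}, {51} × {p2, p3}, {50} × {p1, p2, p3}, {51} × {p1, p2, p3}, {50, 51} × {p1, p3}, {50, 51} × {p2, p3}, {50, 51} × {p1, p2, p3}}; |τ_{X×Y}| = 25.

Enumerate products U × V with U ∈ τ_X, V ∈ τ_Y (deduplicated):
  ∅ × ∅ = {} (∅)
  {50} × {p3} = {(50,p3)}
  {51} × {p3} = {(51,p3)}
  {50} × {p1, p3} = {(50,p1), (50,p3)}
  {50} × {p2, p3} = {(50,p2), (50,p3)}
  {50, 51} × {p3} = {(50,p3), (51,p3)}
  {51} × {p1, p3} = {(51,p1), (51,p3)}
  {51} × {p2, p3} = {(51,p2), (51,p3)}
  {50} × {p1, p2, p3} = {(50,p1), (50,p2), (50,p3)}
  {51} × {p1, p2, p3} = {(51,p1), (51,p2), (51,p3)}
  {50, 51} × {p1, p3} = {(50,p1), (50,p3), (51,p1), (51,p3)}
  {50, 51} × {p2, p3} = {(50,p2), (50,p3), (51,p2), (51,p3)}
  {50, 51} × {p1, p2, p3} = {(50,p1), (50,p2), (50,p3), (51,p1), (51,p2), (51,p3)}
These 13 distinct sets form the basis B.
Close under arbitrary unions to get τ_{X×Y}; counting gives |τ_{X×Y}| = 25.


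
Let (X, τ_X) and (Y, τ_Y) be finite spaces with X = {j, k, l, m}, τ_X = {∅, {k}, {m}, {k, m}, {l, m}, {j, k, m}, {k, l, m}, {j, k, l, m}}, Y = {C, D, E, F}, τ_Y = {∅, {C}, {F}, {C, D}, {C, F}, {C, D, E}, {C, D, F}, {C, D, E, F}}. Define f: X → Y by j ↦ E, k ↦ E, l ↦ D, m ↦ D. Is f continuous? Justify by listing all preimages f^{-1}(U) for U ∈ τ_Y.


f IS continuous.

Compute f^{-1}(U) for each U ∈ τ_Y:
  U = ∅: f^{-1}(U) = ∅ ∈ τ_X ✓.
  U = {C}: f^{-1}(U) = ∅ ∈ τ_X ✓.
  U = {F}: f^{-1}(U) = ∅ ∈ τ_X ✓.
  U = {C, D}: f^{-1}(U) = {l, m} ∈ τ_X ✓.
  U = {C, F}: f^{-1}(U) = ∅ ∈ τ_X ✓.
  U = {C, D, E}: f^{-1}(U) = {j, k, l, m} ∈ τ_X ✓.
  U = {C, D, F}: f^{-1}(U) = {l, m} ∈ τ_X ✓.
  U = {C, D, E, F}: f^{-1}(U) = {j, k, l, m} ∈ τ_X ✓.
Every preimage lies in τ_X, so f IS continuous.


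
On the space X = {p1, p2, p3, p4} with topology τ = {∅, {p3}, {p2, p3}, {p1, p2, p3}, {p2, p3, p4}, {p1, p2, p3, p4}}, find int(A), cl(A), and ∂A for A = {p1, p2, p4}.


int(A) = ∅, cl(A) = {p1, p2, p4}, ∂A = {p1, p2, p4}.

Closed sets in (X, τ) are complements of opens:
  closed(X, τ) = {∅, {p1}, {p4}, {p1, p4}, {p1, p2, p4}, {p1, p2, p3, p4}}.
int(A) = ⋃ {U ∈ τ : U ⊆ A}. Opens contained in A: ∅.
Taking the union of these: int(A) = ∅.
cl(A) = ⋂ {C closed : A ⊆ C}. Closed sets containing A: {p1, p2, p4}, {p1, p2, p3, p4}.
Intersecting these: cl(A) = {p1, p2, p4}.
∂A = cl(A) ∖ int(A) = {p1, p2, p4} ∖ ∅ = {p1, p2, p4}.


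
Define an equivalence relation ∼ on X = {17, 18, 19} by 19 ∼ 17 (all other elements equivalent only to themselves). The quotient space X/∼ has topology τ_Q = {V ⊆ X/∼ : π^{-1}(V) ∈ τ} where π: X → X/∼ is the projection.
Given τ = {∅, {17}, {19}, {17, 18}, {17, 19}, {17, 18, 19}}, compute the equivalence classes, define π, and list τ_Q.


X/∼ = {[17=19], [18]}; |τ_Q| = 3.

Equivalence classes: [17=19], [18].
Quotient map π: X → X/∼ sends 17 ↦ [17=19], 18 ↦ [18], 19 ↦ [17=19].
For each subset V ⊆ X/∼, compute π^{-1}(V) ⊆ X and check whether π^{-1}(V) ∈ τ. V is open in τ_Q iff π^{-1}(V) ∈ τ.
  V = {}: π^{-1}(V) = ∅ ∈ τ ✓.
  V = {[17=19]}: π^{-1}(V) = {17, 19} ∈ τ ✓.
  V = {[18]}: π^{-1}(V) = {18} ∉ τ ✗.
  V = {[17=19], [18]}: π^{-1}(V) = {17, 18, 19} ∈ τ ✓.
Open sets in the quotient: τ_Q = {{}, {[17=19]}, {[17=19], [18]}} (3 elements).


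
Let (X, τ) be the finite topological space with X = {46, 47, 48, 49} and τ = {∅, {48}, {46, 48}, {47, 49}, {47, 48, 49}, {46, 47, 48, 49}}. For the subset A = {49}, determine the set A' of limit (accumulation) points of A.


A' = {47}

For each x ∈ X, list the open sets U ∈ τ with x ∈ U, then check whether U ∩ (A ∖ {x}) ≠ ∅ for every such U.
  x = 46: open {46, 48} ∋ x has {46, 48} ∩ (A ∖ {46}) = ∅, so x is NOT a limit point.
  x = 47: opens ∋ x are {47, 49}, {47, 48, 49}, {46, 47, 48, 49}; each meets A ∖ {47}, so x IS a limit point.
  x = 48: open {48} ∋ x has {48} ∩ (A ∖ {48}) = ∅, so x is NOT a limit point.
  x = 49: open {47, 49} ∋ x has {47, 49} ∩ (A ∖ {49}) = ∅, so x is NOT a limit point.
Collecting: A' = {47}.


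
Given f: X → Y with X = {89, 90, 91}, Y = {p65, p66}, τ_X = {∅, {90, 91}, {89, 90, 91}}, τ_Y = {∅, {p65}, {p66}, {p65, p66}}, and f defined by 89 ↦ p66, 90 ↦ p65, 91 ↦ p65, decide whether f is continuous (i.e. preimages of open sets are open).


f is NOT continuous.

Compute f^{-1}(U) for each U ∈ τ_Y:
  U = ∅: f^{-1}(U) = ∅ ∈ τ_X ✓.
  U = {p65}: f^{-1}(U) = {90, 91} ∈ τ_X ✓.
  U = {p66}: f^{-1}(U) = {89} ∉ τ_X ✗.
  U = {p65, p66}: f^{-1}(U) = {89, 90, 91} ∈ τ_X ✓.
Found U = {p66} with f^{-1}(U) = {89} not in τ_X. Therefore f is NOT continuous.


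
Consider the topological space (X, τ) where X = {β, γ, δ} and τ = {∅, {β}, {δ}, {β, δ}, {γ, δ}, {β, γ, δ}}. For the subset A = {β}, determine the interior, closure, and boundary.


int(A) = {β}, cl(A) = {β}, ∂A = ∅.

Closed sets in (X, τ) are complements of opens:
  closed(X, τ) = {∅, {β}, {γ}, {β, γ}, {γ, δ}, {β, γ, δ}}.
int(A) = ⋃ {U ∈ τ : U ⊆ A}. Opens contained in A: ∅, {β}.
Taking the union of these: int(A) = {β}.
cl(A) = ⋂ {C closed : A ⊆ C}. Closed sets containing A: {β}, {β, γ}, {β, γ, δ}.
Intersecting these: cl(A) = {β}.
∂A = cl(A) ∖ int(A) = {β} ∖ {β} = ∅.


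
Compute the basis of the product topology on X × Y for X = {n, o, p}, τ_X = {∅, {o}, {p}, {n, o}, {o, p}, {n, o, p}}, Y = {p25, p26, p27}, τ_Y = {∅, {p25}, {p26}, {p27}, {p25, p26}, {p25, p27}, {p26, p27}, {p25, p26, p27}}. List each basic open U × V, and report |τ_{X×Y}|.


Basis B = {∅ × ∅, {o} × {p25}, {o} × {p26}, {o} × {p27}, {p} × {p25}, {p} × {p26}, {p} × {p27}, {n, o} × {p25}, {n, o} × {p26}, {n, o} × {p27}, {o} × {p25, p26}, {o} × {p25, p27}, {o, p} × {p25}, {o} × {p26, p27}, {o, p} × {p26}, {o, p} × {p27}, {p} × {p25, p26}, {p} × {p25, p27}, {p} × {p26, p27}, {n, o, p} × {p25}, {n, o, p} × {p26}, {n, o, p} × {p27}, {o} × {p25, p26, p27}, {p} × {p25, p26, p27}, {n, o} × {p25, p26}, {n, o} × {p25, p27}, {n, o} × {p26, p27}, {o, p} × {p25, p26}, {o, p} × {p25, p27}, {o, p} × {p26, p27}, {n, o} × {p25, p26, p27}, {n, o, p} × {p25, p26}, {n, o, p} × {p25, p27}, {n, o, p} × {p26, p27}, {o, p} × {p25, p26, p27}, {n, o, p} × {p25, p26, p27}}; |τ_{X×Y}| = 216.

Enumerate products U × V with U ∈ τ_X, V ∈ τ_Y (deduplicated):
  ∅ × ∅ = {} (∅)
  {o} × {p25} = {(o,p25)}
  {o} × {p26} = {(o,p26)}
  {o} × {p27} = {(o,p27)}
  {p} × {p25} = {(p,p25)}
  {p} × {p26} = {(p,p26)}
  {p} × {p27} = {(p,p27)}
  {n, o} × {p25} = {(n,p25), (o,p25)}
  {n, o} × {p26} = {(n,p26), (o,p26)}
  {n, o} × {p27} = {(n,p27), (o,p27)}
  {o} × {p25, p26} = {(o,p25), (o,p26)}
  {o} × {p25, p27} = {(o,p25), (o,p27)}
  {o, p} × {p25} = {(o,p25), (p,p25)}
  {o} × {p26, p27} = {(o,p26), (o,p27)}
  {o, p} × {p26} = {(o,p26), (p,p26)}
  {o, p} × {p27} = {(o,p27), (p,p27)}
  {p} × {p25, p26} = {(p,p25), (p,p26)}
  {p} × {p25, p27} = {(p,p25), (p,p27)}
  {p} × {p26, p27} = {(p,p26), (p,p27)}
  {n, o, p} × {p25} = {(n,p25), (o,p25), (p,p25)}
  {n, o, p} × {p26} = {(n,p26), (o,p26), (p,p26)}
  {n, o, p} × {p27} = {(n,p27), (o,p27), (p,p27)}
  {o} × {p25, p26, p27} = {(o,p25), (o,p26), (o,p27)}
  {p} × {p25, p26, p27} = {(p,p25), (p,p26), (p,p27)}
  {n, o} × {p25, p26} = {(n,p25), (n,p26), (o,p25), (o,p26)}
  {n, o} × {p25, p27} = {(n,p25), (n,p27), (o,p25), (o,p27)}
  {n, o} × {p26, p27} = {(n,p26), (n,p27), (o,p26), (o,p27)}
  {o, p} × {p25, p26} = {(o,p25), (o,p26), (p,p25), (p,p26)}
  {o, p} × {p25, p27} = {(o,p25), (o,p27), (p,p25), (p,p27)}
  {o, p} × {p26, p27} = {(o,p26), (o,p27), (p,p26), (p,p27)}
  {n, o} × {p25, p26, p27} = {(n,p25), (n,p26), (n,p27), (o,p25), (o,p26), (o,p27)}
  {n, o, p} × {p25, p26} = {(n,p25), (n,p26), (o,p25), (o,p26), (p,p25), (p,p26)}
  {n, o, p} × {p25, p27} = {(n,p25), (n,p27), (o,p25), (o,p27), (p,p25), (p,p27)}
  {n, o, p} × {p26, p27} = {(n,p26), (n,p27), (o,p26), (o,p27), (p,p26), (p,p27)}
  {o, p} × {p25, p26, p27} = {(o,p25), (o,p26), (o,p27), (p,p25), (p,p26), (p,p27)}
  {n, o, p} × {p25, p26, p27} = {(n,p25), (n,p26), (n,p27), (o,p25), (o,p26), (o,p27), (p,p25), (p,p26), (p,p27)}
These 36 distinct sets form the basis B.
Close under arbitrary unions to get τ_{X×Y}; counting gives |τ_{X×Y}| = 216.


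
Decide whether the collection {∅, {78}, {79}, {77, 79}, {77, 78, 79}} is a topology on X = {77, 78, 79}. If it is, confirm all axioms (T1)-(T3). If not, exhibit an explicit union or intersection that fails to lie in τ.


τ is NOT a topology on X.

Axiom (T1): ∅ ∈ τ? Yes; X ∈ τ? Yes.
Axiom (T2/T3): check pairwise unions and intersections of members of τ.
Counterexample for (T2): {78} ∪ {79} = {78, 79} ∉ τ. Therefore τ is NOT a topology.


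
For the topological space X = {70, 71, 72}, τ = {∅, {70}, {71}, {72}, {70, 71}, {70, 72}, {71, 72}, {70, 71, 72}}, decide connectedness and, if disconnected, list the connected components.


(X, τ) is disconnected; components = [{70}, {71}, {72}].

Find clopen sets (U ∈ τ with X ∖ U ∈ τ):
  U = ∅, X ∖ U = {70, 71, 72} — both open, so U is clopen.
  U = {70}, X ∖ U = {71, 72} — both open, so U is clopen.
  U = {71}, X ∖ U = {70, 72} — both open, so U is clopen.
  U = {72}, X ∖ U = {70, 71} — both open, so U is clopen.
  U = {70, 71}, X ∖ U = {72} — both open, so U is clopen.
  U = {70, 72}, X ∖ U = {71} — both open, so U is clopen.
  U = {71, 72}, X ∖ U = {70} — both open, so U is clopen.
  U = {70, 71, 72}, X ∖ U = ∅ — both open, so U is clopen.
Nontrivial clopen(s) exist: e.g. {70, 71}. So (X, τ) is disconnected.
Compute connected components by grouping points that agree on all clopens:
  component: {70}
  component: {71}
  component: {72}


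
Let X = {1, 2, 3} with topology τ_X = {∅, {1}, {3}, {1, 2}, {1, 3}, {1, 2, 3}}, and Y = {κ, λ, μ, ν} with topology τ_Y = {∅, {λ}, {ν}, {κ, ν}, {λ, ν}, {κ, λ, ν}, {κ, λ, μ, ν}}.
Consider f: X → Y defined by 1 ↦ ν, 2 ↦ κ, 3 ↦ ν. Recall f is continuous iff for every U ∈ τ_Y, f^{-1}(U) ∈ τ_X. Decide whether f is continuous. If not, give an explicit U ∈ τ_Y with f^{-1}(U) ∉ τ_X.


f IS continuous.

Compute f^{-1}(U) for each U ∈ τ_Y:
  U = ∅: f^{-1}(U) = ∅ ∈ τ_X ✓.
  U = {λ}: f^{-1}(U) = ∅ ∈ τ_X ✓.
  U = {ν}: f^{-1}(U) = {1, 3} ∈ τ_X ✓.
  U = {κ, ν}: f^{-1}(U) = {1, 2, 3} ∈ τ_X ✓.
  U = {λ, ν}: f^{-1}(U) = {1, 3} ∈ τ_X ✓.
  U = {κ, λ, ν}: f^{-1}(U) = {1, 2, 3} ∈ τ_X ✓.
  U = {κ, λ, μ, ν}: f^{-1}(U) = {1, 2, 3} ∈ τ_X ✓.
Every preimage lies in τ_X, so f IS continuous.


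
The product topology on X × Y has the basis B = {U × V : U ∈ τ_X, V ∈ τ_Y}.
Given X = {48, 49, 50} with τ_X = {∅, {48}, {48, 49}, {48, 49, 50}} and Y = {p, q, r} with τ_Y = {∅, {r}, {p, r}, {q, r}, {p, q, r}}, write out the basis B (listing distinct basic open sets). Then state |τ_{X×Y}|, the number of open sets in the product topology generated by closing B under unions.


Basis B = {∅ × ∅, {48} × {r}, {48} × {p, r}, {48} × {q, r}, {48, 49} × {r}, {48} × {p, q, r}, {48, 49, 50} × {r}, {48, 49} × {p, r}, {48, 49} × {q, r}, {48, 49} × {p, q, r}, {48, 49, 50} × {p, r}, {48, 49, 50} × {q, r}, {48, 49, 50} × {p, q, r}}; |τ_{X×Y}| = 30.

Enumerate products U × V with U ∈ τ_X, V ∈ τ_Y (deduplicated):
  ∅ × ∅ = {} (∅)
  {48} × {r} = {(48,r)}
  {48} × {p, r} = {(48,p), (48,r)}
  {48} × {q, r} = {(48,q), (48,r)}
  {48, 49} × {r} = {(48,r), (49,r)}
  {48} × {p, q, r} = {(48,p), (48,q), (48,r)}
  {48, 49, 50} × {r} = {(48,r), (49,r), (50,r)}
  {48, 49} × {p, r} = {(48,p), (48,r), (49,p), (49,r)}
  {48, 49} × {q, r} = {(48,q), (48,r), (49,q), (49,r)}
  {48, 49} × {p, q, r} = {(48,p), (48,q), (48,r), (49,p), (49,q), (49,r)}
  {48, 49, 50} × {p, r} = {(48,p), (48,r), (49,p), (49,r), (50,p), (50,r)}
  {48, 49, 50} × {q, r} = {(48,q), (48,r), (49,q), (49,r), (50,q), (50,r)}
  {48, 49, 50} × {p, q, r} = {(48,p), (48,q), (48,r), (49,p), (49,q), (49,r), (50,p), (50,q), (50,r)}
These 13 distinct sets form the basis B.
Close under arbitrary unions to get τ_{X×Y}; counting gives |τ_{X×Y}| = 30.


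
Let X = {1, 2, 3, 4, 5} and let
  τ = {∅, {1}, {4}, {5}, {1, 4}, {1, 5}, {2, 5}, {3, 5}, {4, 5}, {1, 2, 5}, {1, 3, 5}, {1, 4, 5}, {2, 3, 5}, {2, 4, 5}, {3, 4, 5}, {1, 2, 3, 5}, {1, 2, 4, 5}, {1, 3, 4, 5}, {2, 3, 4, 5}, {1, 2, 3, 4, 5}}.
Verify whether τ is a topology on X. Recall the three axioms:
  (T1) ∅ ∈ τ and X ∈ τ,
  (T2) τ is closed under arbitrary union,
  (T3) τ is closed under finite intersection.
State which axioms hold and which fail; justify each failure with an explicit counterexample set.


τ IS a topology on X.

Axiom (T1): ∅ ∈ τ? Yes; X ∈ τ? Yes.
Axiom (T2/T3): check pairwise unions and intersections of members of τ.
All pairwise intersections and unions checked — each lies in τ. Therefore τ satisfies (T1), (T2), (T3): it IS a topology on X.


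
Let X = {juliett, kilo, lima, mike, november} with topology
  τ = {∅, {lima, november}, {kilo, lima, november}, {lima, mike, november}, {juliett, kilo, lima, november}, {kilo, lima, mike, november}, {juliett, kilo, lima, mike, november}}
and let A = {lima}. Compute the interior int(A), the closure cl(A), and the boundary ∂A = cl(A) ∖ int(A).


int(A) = ∅, cl(A) = {juliett, kilo, lima, mike, november}, ∂A = {juliett, kilo, lima, mike, november}.

Closed sets in (X, τ) are complements of opens:
  closed(X, τ) = {∅, {juliett}, {mike}, {juliett, kilo}, {juliett, mike}, {juliett, kilo, mike}, {juliett, kilo, lima, mike, november}}.
int(A) = ⋃ {U ∈ τ : U ⊆ A}. Opens contained in A: ∅.
Taking the union of these: int(A) = ∅.
cl(A) = ⋂ {C closed : A ⊆ C}. Closed sets containing A: {juliett, kilo, lima, mike, november}.
Intersecting these: cl(A) = {juliett, kilo, lima, mike, november}.
∂A = cl(A) ∖ int(A) = {juliett, kilo, lima, mike, november} ∖ ∅ = {juliett, kilo, lima, mike, november}.


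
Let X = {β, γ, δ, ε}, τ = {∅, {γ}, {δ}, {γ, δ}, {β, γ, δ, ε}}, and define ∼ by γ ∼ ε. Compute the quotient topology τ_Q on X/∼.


X/∼ = {[β], [γ=ε], [δ]}; |τ_Q| = 3.

Equivalence classes: [β], [γ=ε], [δ].
Quotient map π: X → X/∼ sends β ↦ [β], γ ↦ [γ=ε], δ ↦ [δ], ε ↦ [γ=ε].
For each subset V ⊆ X/∼, compute π^{-1}(V) ⊆ X and check whether π^{-1}(V) ∈ τ. V is open in τ_Q iff π^{-1}(V) ∈ τ.
  V = {}: π^{-1}(V) = ∅ ∈ τ ✓.
  V = {[β]}: π^{-1}(V) = {β} ∉ τ ✗.
  V = {[γ=ε]}: π^{-1}(V) = {γ, ε} ∉ τ ✗.
  V = {[β], [γ=ε]}: π^{-1}(V) = {β, γ, ε} ∉ τ ✗.
  V = {[δ]}: π^{-1}(V) = {δ} ∈ τ ✓.
  V = {[β], [δ]}: π^{-1}(V) = {β, δ} ∉ τ ✗.
  V = {[γ=ε], [δ]}: π^{-1}(V) = {γ, δ, ε} ∉ τ ✗.
  V = {[β], [γ=ε], [δ]}: π^{-1}(V) = {β, γ, δ, ε} ∈ τ ✓.
Open sets in the quotient: τ_Q = {{}, {[δ]}, {[β], [γ=ε], [δ]}} (3 elements).


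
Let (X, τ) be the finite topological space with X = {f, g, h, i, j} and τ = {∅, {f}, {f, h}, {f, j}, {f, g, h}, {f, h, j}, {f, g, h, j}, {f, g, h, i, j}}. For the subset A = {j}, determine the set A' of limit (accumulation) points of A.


A' = {i}

For each x ∈ X, list the open sets U ∈ τ with x ∈ U, then check whether U ∩ (A ∖ {x}) ≠ ∅ for every such U.
  x = f: open {f} ∋ x has {f} ∩ (A ∖ {f}) = ∅, so x is NOT a limit point.
  x = g: open {f, g, h} ∋ x has {f, g, h} ∩ (A ∖ {g}) = ∅, so x is NOT a limit point.
  x = h: open {f, h} ∋ x has {f, h} ∩ (A ∖ {h}) = ∅, so x is NOT a limit point.
  x = i: opens ∋ x are {f, g, h, i, j}; each meets A ∖ {i}, so x IS a limit point.
  x = j: open {f, j} ∋ x has {f, j} ∩ (A ∖ {j}) = ∅, so x is NOT a limit point.
Collecting: A' = {i}.


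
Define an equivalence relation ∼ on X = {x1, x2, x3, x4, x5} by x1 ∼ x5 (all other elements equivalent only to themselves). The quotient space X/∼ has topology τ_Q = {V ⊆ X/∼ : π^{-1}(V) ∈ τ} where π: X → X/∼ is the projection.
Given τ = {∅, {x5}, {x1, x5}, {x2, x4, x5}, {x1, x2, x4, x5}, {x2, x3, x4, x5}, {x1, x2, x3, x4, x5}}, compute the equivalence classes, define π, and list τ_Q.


X/∼ = {[x1=x5], [x2], [x3], [x4]}; |τ_Q| = 4.

Equivalence classes: [x1=x5], [x2], [x3], [x4].
Quotient map π: X → X/∼ sends x1 ↦ [x1=x5], x2 ↦ [x2], x3 ↦ [x3], x4 ↦ [x4], x5 ↦ [x1=x5].
For each subset V ⊆ X/∼, compute π^{-1}(V) ⊆ X and check whether π^{-1}(V) ∈ τ. V is open in τ_Q iff π^{-1}(V) ∈ τ.
  V = {}: π^{-1}(V) = ∅ ∈ τ ✓.
  V = {[x1=x5]}: π^{-1}(V) = {x1, x5} ∈ τ ✓.
  V = {[x2]}: π^{-1}(V) = {x2} ∉ τ ✗.
  V = {[x1=x5], [x2]}: π^{-1}(V) = {x1, x2, x5} ∉ τ ✗.
  V = {[x3]}: π^{-1}(V) = {x3} ∉ τ ✗.
  V = {[x1=x5], [x3]}: π^{-1}(V) = {x1, x3, x5} ∉ τ ✗.
  V = {[x2], [x3]}: π^{-1}(V) = {x2, x3} ∉ τ ✗.
  V = {[x1=x5], [x2], [x3]}: π^{-1}(V) = {x1, x2, x3, x5} ∉ τ ✗.
  V = {[x4]}: π^{-1}(V) = {x4} ∉ τ ✗.
  V = {[x1=x5], [x4]}: π^{-1}(V) = {x1, x4, x5} ∉ τ ✗.
  V = {[x2], [x4]}: π^{-1}(V) = {x2, x4} ∉ τ ✗.
  V = {[x1=x5], [x2], [x4]}: π^{-1}(V) = {x1, x2, x4, x5} ∈ τ ✓.
  V = {[x3], [x4]}: π^{-1}(V) = {x3, x4} ∉ τ ✗.
  V = {[x1=x5], [x3], [x4]}: π^{-1}(V) = {x1, x3, x4, x5} ∉ τ ✗.
  V = {[x2], [x3], [x4]}: π^{-1}(V) = {x2, x3, x4} ∉ τ ✗.
  V = {[x1=x5], [x2], [x3], [x4]}: π^{-1}(V) = {x1, x2, x3, x4, x5} ∈ τ ✓.
Open sets in the quotient: τ_Q = {{}, {[x1=x5]}, {[x1=x5], [x2], [x4]}, {[x1=x5], [x2], [x3], [x4]}} (4 elements).
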